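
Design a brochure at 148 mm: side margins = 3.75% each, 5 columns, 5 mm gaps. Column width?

23.38 mm

Each margin = 3.75% of 148 = 5.55 mm; content = 148 − 2·5.55 = 136.9 mm.
5 columns + 4 gaps: 5c + 4·5 = 136.9.
5c = 136.9 − 20 = 116.9, so c = 23.38 mm.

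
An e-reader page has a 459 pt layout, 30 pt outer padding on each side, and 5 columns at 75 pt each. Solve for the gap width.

Take off 60 pt of margins, leaving 399 pt.
5·75 + 4g = 399 → 4g = 24 → g = 6 pt.

6 pt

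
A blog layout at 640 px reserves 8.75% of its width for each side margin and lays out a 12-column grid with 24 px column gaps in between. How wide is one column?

640 × (1 − 2·8.75%) = 640 × 82.5% = 528 px for the columns.
12c + 11·24 = 528 → 12c = 264 → c = 22 px.

22 px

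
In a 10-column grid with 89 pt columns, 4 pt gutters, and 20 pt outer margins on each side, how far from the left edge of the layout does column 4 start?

Column 4 starts at margin + 3·(column + gutter) = 20 + 3·93 = 299 pt.

299 pt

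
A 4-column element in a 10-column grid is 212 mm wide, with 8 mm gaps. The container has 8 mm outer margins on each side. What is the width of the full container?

4 columns + 3 gaps: 4c + 3·8 = 212.
4c = 212 − 24 = 188, so c = 47 mm.
Container = 2·8 + 10·47 + 9·8 = 16 + 470 + 72 = 558 mm.

558 mm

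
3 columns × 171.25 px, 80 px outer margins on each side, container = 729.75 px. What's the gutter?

28 px

Inside the margins: 729.75 − 160 = 569.75 px.
3·171.25 + 2g = 569.75 → 2g = 56 → g = 28 px.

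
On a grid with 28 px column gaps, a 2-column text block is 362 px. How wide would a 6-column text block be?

2 columns + 1 column gap: 2c + 1·28 = 362.
2c = 362 − 28 = 334, so c = 167 px.
6 columns plus 5 column gaps: 1002 + 140 = 1142 px.

1142 px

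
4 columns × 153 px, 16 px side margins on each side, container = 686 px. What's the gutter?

14 px

Inside the margins: 686 − 32 = 654 px.
Columns use 612 px, leaving 42 px across 3 gutters = 14 px each.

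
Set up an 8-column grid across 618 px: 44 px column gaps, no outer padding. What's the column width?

38.75 px

8c + 7·44 = 618 → 8c = 310 → c = 38.75 px.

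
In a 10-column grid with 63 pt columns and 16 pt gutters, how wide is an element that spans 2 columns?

142 pt

Span of 2: 2·63 + 1·16 = 126 + 16 = 142 pt.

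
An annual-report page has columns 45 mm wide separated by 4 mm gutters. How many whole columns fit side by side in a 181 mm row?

3 columns

3 columns: 3·45 + 2·4 = 143 mm ≤ 181.
4 columns: 192 mm > 181. So 3.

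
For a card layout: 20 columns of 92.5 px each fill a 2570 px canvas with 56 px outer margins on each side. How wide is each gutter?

32 px

Subtract both margins: 2570 − 2·56 = 2458 px.
20 columns take 20·92.5 = 1850 px; remaining 608 splits into 19 gutters.
g = 608 / 19 = 32 px.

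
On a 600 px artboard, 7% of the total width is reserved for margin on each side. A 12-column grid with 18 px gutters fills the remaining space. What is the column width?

600 × (1 − 2·7%) = 600 × 86% = 516 px for the columns.
12c + 11·18 = 516 → 12c = 318 → c = 26.5 px.

26.5 px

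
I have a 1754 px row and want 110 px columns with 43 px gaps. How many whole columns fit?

11 columns: 11·110 + 10·43 = 1640 px ≤ 1754.
12 columns: 1793 px > 1754. So 11.

11 columns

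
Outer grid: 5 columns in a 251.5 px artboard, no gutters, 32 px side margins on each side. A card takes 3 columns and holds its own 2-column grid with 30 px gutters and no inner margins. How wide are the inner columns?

Inside the margins: 251.5 − 64 = 187.5 px.
187.5 / 5 = 37.5 px per column.
With no gutters, 3 columns span 3·37.5 = 112.5 px.
112.5 − 1·30 = 82.5; ÷2 gives d = 41.25 px.

41.25 px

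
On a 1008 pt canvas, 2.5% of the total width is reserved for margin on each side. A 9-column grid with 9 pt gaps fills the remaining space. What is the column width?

1008 × (1 − 2·2.5%) = 1008 × 95% = 957.6 pt for the columns.
9 columns + 8 gaps: 9c + 8·9 = 957.6.
9c = 957.6 − 72 = 885.6, so c = 98.4 pt.

98.4 pt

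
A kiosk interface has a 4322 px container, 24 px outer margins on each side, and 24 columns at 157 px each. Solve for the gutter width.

Inside the margins: 4322 − 48 = 4274 px.
Columns use 3768 px, leaving 506 px across 23 gutters = 22 px each.

22 px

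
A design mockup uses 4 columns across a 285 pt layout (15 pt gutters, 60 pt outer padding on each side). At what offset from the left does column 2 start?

Subtract both margins: 285 − 2·60 = 165 pt.
165 − 3·15 = 120; ÷4 gives c = 30 pt.
Before column 2: the margin + 1 column + 1 gutter.
Offset = 60 + 1·(30 + 15) = 60 + 45 = 105 pt.

105 pt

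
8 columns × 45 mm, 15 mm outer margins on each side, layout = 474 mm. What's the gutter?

Subtract both margins: 474 − 2·15 = 444 mm.
Columns use 360 mm, leaving 84 mm across 7 gutters = 12 mm each.

12 mm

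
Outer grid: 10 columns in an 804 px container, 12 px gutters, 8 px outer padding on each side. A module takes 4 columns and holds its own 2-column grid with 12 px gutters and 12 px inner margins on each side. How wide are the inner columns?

136 px

Subtract both margins: 804 − 2·8 = 788 px.
10 columns + 9 gutters: 10c + 9·12 = 788.
10c = 788 − 108 = 680, so c = 68 px.
4-column span = 4·68 + 3·12 = 308 px.
Inner content = 308 − 2·12 = 284 px.
2 columns + 1 gutter: 2d + 1·12 = 284.
2d = 284 − 12 = 272, so d = 136 px.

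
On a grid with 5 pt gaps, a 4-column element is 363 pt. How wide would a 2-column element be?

4c + 3·5 = 363 → 4c = 348 → c = 87 pt.
Span of 2: 2·87 + 1·5 = 174 + 5 = 179 pt.

179 pt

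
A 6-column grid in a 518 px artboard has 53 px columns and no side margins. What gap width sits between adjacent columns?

40 px

Columns use 318 px, leaving 200 px across 5 gaps = 40 px each.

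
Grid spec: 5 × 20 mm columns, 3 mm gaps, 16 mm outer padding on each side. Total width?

Artboard = 2·16 + 5·20 + 4·3 = 32 + 100 + 12 = 144 mm.

144 mm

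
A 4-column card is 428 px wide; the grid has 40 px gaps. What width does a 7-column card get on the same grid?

779 px

Subtracting 3 gaps of 40 leaves 308 for 4 columns, so c = 77 px.
7 columns plus 6 gaps: 539 + 240 = 779 px.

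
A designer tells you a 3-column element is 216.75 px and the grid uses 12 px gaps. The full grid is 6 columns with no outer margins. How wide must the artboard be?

216.75 − 2·12 = 192.75; ÷3 gives c = 64.25 px.
Summing: 385.5 + 60 = 445.5 px.

445.5 px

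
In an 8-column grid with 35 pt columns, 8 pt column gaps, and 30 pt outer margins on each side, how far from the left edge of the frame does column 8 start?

331 pt

Column 8 starts at margin + 7·(column + gutter) = 30 + 7·43 = 331 pt.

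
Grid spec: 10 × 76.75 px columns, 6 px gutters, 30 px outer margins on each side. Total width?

Layout = 2·30 + 10·76.75 + 9·6 = 60 + 767.5 + 54 = 881.5 px.

881.5 px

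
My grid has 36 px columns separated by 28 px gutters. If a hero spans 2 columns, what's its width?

100 px

2 columns plus 1 gutter: 72 + 28 = 100 px.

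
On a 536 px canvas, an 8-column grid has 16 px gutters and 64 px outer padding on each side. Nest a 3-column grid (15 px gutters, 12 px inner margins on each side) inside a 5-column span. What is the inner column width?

65 px

Inside the margins: 536 − 128 = 408 px.
8c + 7·16 = 408 → 8c = 296 → c = 37 px.
5 columns plus 4 gutters: 185 + 64 = 249 px.
Inner content = 249 − 2·12 = 225 px.
3d + 2·15 = 225 → 3d = 195 → d = 65 px.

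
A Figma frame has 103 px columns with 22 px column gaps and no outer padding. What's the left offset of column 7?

Before column 7: 6 columns + 6 column gaps.
Offset = 6·(103 + 22) = 6·125 = 750 px.

750 px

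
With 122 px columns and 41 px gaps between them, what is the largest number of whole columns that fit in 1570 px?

k columns need k·122 + (k−1)·41 = k·163 − 41.
k·163 − 41 ≤ 1570 → k ≤ 1611 / 163 ≈ 9.88, so k = 9.

9 columns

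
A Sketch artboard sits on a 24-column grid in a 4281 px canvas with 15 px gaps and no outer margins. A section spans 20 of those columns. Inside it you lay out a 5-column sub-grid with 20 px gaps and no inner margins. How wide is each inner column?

697 px

24c + 23·15 = 4281 → 24c = 3936 → c = 164 px.
20-column span = 20·164 + 19·15 = 3565 px.
5 columns + 4 gaps: 5d + 4·20 = 3565.
5d = 3565 − 80 = 3485, so d = 697 px.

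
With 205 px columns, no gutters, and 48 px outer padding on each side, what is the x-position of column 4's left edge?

Column 4 starts at margin + 3·(column + gutter) = 48 + 3·205 = 663 px.

663 px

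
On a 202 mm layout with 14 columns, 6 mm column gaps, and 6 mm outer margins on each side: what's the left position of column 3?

34 mm

Content = 202 − 2·6 = 190 mm.
14c + 13·6 = 190 → 14c = 112 → c = 8 mm.
Each column+gutter stride is 14 mm; 2 of them past the 6 mm margin is 6 + 28 = 34 mm.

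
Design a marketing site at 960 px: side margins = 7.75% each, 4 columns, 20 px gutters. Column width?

187.8 px

Margins: 7.75% × 960 = 74.4 px each, so content = 960 − 148.8 = 811.2 px.
4c + 3·20 = 811.2 → 4c = 751.2 → c = 187.8 px.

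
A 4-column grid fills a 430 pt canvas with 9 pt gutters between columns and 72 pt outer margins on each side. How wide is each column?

Inside the margins: 430 − 144 = 286 pt.
286 − 3·9 = 259; ÷4 gives c = 64.75 pt.

64.75 pt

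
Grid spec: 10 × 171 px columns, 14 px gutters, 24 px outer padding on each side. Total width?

Adding margins, columns and gutters: 48 + 1710 + 126 = 1884 px.

1884 px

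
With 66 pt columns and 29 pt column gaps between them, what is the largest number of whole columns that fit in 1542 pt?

k columns need k·66 + (k−1)·29 = k·95 − 29.
k·95 − 29 ≤ 1542 → k ≤ 1571 / 95 ≈ 16.54, so k = 16.

16 columns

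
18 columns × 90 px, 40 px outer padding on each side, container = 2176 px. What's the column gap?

Subtract both margins: 2176 − 2·40 = 2096 px.
Columns use 1620 px, leaving 476 px across 17 column gaps = 28 px each.

28 px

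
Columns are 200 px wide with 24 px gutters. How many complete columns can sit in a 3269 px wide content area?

14 columns

k columns need k·200 + (k−1)·24 = k·224 − 24.
k·224 − 24 ≤ 3269 → k ≤ 3293 / 224 ≈ 14.70, so k = 14.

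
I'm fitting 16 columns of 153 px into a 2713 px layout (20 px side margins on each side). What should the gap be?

Content width = 2713 − 2·20 = 2673 px.
16·153 + 15g = 2673 → 15g = 225 → g = 15 px.

15 px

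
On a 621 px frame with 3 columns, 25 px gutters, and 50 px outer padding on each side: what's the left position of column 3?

Take off 100 px of margins, leaving 521 px.
3 columns + 2 gutters: 3c + 2·25 = 521.
3c = 521 − 50 = 471, so c = 157 px.
Before column 3: the margin + 2 columns + 2 gutters.
Offset = 50 + 2·(157 + 25) = 50 + 364 = 414 px.

414 px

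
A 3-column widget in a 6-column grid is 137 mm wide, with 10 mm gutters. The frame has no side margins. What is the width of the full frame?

284 mm

Subtracting 2 gutters of 10 leaves 117 for 3 columns, so c = 39 mm.
Total width: 6·39 + 5·10 = 284 mm.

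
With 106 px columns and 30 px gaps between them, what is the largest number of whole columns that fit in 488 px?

k columns need k·106 + (k−1)·30 = k·136 − 30.
k·136 − 30 ≤ 488 → k ≤ 518 / 136 ≈ 3.81, so k = 3.

3 columns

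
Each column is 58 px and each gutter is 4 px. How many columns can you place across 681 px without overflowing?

11 columns

11 columns: 11·58 + 10·4 = 678 px ≤ 681.
12 columns: 740 px > 681. So 11.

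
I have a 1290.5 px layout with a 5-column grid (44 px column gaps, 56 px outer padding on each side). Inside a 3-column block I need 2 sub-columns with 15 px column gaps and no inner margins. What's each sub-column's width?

337.25 px

Outer content = 1290.5 − 2·56 = 1178.5 px.
5 columns + 4 column gaps: 5c + 4·44 = 1178.5.
5c = 1178.5 − 176 = 1002.5, so c = 200.5 px.
Span of 3: 3·200.5 + 2·44 = 601.5 + 88 = 689.5 px.
689.5 − 1·15 = 674.5; ÷2 gives d = 337.25 px.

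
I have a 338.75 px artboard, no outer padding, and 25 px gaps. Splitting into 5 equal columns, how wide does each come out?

47.75 px

338.75 − 4·25 = 238.75; ÷5 gives c = 47.75 px.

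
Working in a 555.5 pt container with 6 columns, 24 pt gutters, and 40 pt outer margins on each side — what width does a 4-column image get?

309 pt

Inside the margins: 555.5 − 80 = 475.5 pt.
Subtracting 5 gutters of 24 leaves 355.5 for 6 columns, so c = 59.25 pt.
4-column span = 4·59.25 + 3·24 = 309 pt.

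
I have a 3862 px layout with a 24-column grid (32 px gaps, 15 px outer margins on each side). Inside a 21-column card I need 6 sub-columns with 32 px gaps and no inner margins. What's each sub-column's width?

Outer content = 3862 − 2·15 = 3832 px.
24c + 23·32 = 3832 → 24c = 3096 → c = 129 px.
21-column span = 21·129 + 20·32 = 3349 px.
6 columns + 5 gaps: 6d + 5·32 = 3349.
6d = 3349 − 160 = 3189, so d = 531.5 px.

531.5 px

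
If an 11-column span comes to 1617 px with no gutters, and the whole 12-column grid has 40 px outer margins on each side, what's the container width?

With no gutters, each column is 1617/11 = 147 px.
Container = 2·40 + 12·147 = 80 + 1764 = 1844 px.

1844 px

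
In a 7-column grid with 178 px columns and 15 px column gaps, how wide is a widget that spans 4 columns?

Span of 4: 4·178 + 3·15 = 712 + 45 = 757 px.

757 px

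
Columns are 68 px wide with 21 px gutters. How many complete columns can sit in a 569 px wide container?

6 columns

Each extra column adds 68 + 21 = 89 px.
(569 + 21) / 89 = 6.63, so 6 columns fit.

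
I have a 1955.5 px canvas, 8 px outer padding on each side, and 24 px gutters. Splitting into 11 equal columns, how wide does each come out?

154.5 px

Subtract both margins: 1955.5 − 2·8 = 1939.5 px.
11 columns + 10 gutters: 11c + 10·24 = 1939.5.
11c = 1939.5 − 240 = 1699.5, so c = 154.5 px.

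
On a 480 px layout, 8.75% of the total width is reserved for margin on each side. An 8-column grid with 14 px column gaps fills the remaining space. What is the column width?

37.25 px

Each margin = 8.75% of 480 = 42 px; content = 480 − 2·42 = 396 px.
8 columns + 7 column gaps: 8c + 7·14 = 396.
8c = 396 − 98 = 298, so c = 37.25 px.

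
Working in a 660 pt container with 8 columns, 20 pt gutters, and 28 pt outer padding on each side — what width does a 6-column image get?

448 pt

Take off 56 pt of margins, leaving 604 pt.
604 − 7·20 = 464; ÷8 gives c = 58 pt.
6-column span = 6·58 + 5·20 = 448 pt.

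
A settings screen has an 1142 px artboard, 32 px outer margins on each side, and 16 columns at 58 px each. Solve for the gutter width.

Content width = 1142 − 2·32 = 1078 px.
16·58 + 15g = 1078 → 15g = 150 → g = 10 px.

10 px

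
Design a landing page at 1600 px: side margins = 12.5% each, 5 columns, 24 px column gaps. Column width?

Each margin = 12.5% of 1600 = 200 px; content = 1600 − 2·200 = 1200 px.
1200 − 4·24 = 1104; ÷5 gives c = 220.8 px.

220.8 px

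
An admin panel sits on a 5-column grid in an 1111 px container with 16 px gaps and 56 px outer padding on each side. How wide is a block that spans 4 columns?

Take off 112 px of margins, leaving 999 px.
5 columns + 4 gaps: 5c + 4·16 = 999.
5c = 999 − 64 = 935, so c = 187 px.
Span of 4: 4·187 + 3·16 = 748 + 48 = 796 px.

796 px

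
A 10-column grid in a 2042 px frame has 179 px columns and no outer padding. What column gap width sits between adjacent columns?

10 columns take 10·179 = 1790 px; remaining 252 splits into 9 column gaps.
g = 252 / 9 = 28 px.

28 px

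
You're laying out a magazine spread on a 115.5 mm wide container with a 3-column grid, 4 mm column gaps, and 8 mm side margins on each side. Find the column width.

30.5 mm

Inside the margins: 115.5 − 16 = 99.5 mm.
Subtracting 2 column gaps of 4 leaves 91.5 for 3 columns, so c = 30.5 mm.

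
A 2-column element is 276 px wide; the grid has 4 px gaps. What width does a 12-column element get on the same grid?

2c + 1·4 = 276 → 2c = 272 → c = 136 px.
12 columns plus 11 gaps: 1632 + 44 = 1676 px.

1676 px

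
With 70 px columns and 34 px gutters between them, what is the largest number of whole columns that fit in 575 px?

5 columns: 5·70 + 4·34 = 486 px ≤ 575.
6 columns: 590 px > 575. So 5.

5 columns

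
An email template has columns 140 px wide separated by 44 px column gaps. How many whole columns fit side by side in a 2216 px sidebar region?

12 columns

12 columns: 12·140 + 11·44 = 2164 px ≤ 2216.
13 columns: 2348 px > 2216. So 12.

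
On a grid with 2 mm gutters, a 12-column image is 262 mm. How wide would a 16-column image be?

12 columns + 11 gutters: 12c + 11·2 = 262.
12c = 262 − 22 = 240, so c = 20 mm.
Span of 16: 16·20 + 15·2 = 320 + 30 = 350 mm.

350 mm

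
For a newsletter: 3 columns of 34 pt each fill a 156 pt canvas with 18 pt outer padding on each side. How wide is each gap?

Content width = 156 − 2·18 = 120 pt.
Columns use 102 pt, leaving 18 pt across 2 gaps = 9 pt each.

9 pt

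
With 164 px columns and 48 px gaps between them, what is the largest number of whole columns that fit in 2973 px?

k columns need k·164 + (k−1)·48 = k·212 − 48.
k·212 − 48 ≤ 2973 → k ≤ 3021 / 212 ≈ 14.25, so k = 14.

14 columns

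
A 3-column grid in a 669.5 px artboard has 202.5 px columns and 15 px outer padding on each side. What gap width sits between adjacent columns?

16 px

Content width = 669.5 − 2·15 = 639.5 px.
3 columns take 3·202.5 = 607.5 px; remaining 32 splits into 2 gaps.
g = 32 / 2 = 16 px.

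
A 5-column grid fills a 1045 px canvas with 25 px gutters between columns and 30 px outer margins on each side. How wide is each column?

177 px

Inside the margins: 1045 − 60 = 985 px.
Subtracting 4 gutters of 25 leaves 885 for 5 columns, so c = 177 px.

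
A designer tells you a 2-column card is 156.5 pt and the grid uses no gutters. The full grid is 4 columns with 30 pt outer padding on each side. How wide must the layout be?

With no gutters, each column is 156.5/2 = 78.25 pt.
Summing: 60 + 313 = 373 pt.

373 pt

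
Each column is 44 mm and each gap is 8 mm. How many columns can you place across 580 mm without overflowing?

11 columns

11 columns: 11·44 + 10·8 = 564 mm ≤ 580.
12 columns: 616 mm > 580. So 11.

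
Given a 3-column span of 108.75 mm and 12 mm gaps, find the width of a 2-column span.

68.5 mm

108.75 − 2·12 = 84.75; ÷3 gives c = 28.25 mm.
2 columns plus 1 gap: 56.5 + 12 = 68.5 mm.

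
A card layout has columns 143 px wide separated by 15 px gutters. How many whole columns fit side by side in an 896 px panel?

5 columns

k columns need k·143 + (k−1)·15 = k·158 − 15.
k·158 − 15 ≤ 896 → k ≤ 911 / 158 ≈ 5.77, so k = 5.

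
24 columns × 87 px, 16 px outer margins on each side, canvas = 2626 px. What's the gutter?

Content width = 2626 − 2·16 = 2594 px.
24 columns take 24·87 = 2088 px; remaining 506 splits into 23 gutters.
g = 506 / 23 = 22 px.

22 px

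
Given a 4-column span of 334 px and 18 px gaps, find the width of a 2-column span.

334 − 3·18 = 280; ÷4 gives c = 70 px.
2-column span = 2·70 + 1·18 = 158 px.

158 px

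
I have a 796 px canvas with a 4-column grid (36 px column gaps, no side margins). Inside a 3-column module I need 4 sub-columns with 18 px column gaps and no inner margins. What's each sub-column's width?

133.5 px

4c + 3·36 = 796 → 4c = 688 → c = 172 px.
Span of 3: 3·172 + 2·36 = 516 + 72 = 588 px.
588 − 3·18 = 534; ÷4 gives d = 133.5 px.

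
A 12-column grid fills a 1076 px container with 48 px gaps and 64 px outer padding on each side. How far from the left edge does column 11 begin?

Subtract both margins: 1076 − 2·64 = 948 px.
948 − 11·48 = 420; ÷12 gives c = 35 px.
Each column+gutter stride is 83 px; 10 of them past the 64 px margin is 64 + 830 = 894 px.

894 px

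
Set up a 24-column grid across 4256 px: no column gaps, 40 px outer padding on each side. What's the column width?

174 px

Subtract both margins: 4256 − 2·40 = 4176 px.
4176 / 24 = 174 px per column.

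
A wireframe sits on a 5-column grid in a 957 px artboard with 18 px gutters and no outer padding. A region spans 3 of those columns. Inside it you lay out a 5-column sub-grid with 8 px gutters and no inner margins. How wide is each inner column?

107 px

5c + 4·18 = 957 → 5c = 885 → c = 177 px.
3-column span = 3·177 + 2·18 = 567 px.
Subtracting 4 gutters of 8 leaves 535 for 5 columns, so d = 107 px.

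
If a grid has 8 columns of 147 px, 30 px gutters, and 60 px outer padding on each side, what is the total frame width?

1506 px

Adding margins, columns and gutters: 120 + 1176 + 210 = 1506 px.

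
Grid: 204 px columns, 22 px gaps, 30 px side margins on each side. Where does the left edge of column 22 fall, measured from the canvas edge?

4776 px

Before column 22: the margin + 21 columns + 21 gaps.
Offset = 30 + 21·(204 + 22) = 30 + 4746 = 4776 px.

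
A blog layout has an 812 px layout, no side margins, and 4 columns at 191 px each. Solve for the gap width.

Columns use 764 px, leaving 48 px across 3 gaps = 16 px each.

16 px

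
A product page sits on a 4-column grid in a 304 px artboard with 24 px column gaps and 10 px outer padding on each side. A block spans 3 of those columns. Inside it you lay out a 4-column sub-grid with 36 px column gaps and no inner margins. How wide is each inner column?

24.75 px

Take off 20 px of margins, leaving 284 px.
4 columns + 3 column gaps: 4c + 3·24 = 284.
4c = 284 − 72 = 212, so c = 53 px.
3 columns plus 2 column gaps: 159 + 48 = 207 px.
Subtracting 3 column gaps of 36 leaves 99 for 4 columns, so d = 24.75 px.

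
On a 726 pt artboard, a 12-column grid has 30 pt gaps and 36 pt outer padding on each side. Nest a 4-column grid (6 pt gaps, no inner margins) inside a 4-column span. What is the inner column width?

45 pt

Inside the margins: 726 − 72 = 654 pt.
654 − 11·30 = 324; ÷12 gives c = 27 pt.
Span of 4: 4·27 + 3·30 = 108 + 90 = 198 pt.
Subtracting 3 gaps of 6 leaves 180 for 4 columns, so d = 45 pt.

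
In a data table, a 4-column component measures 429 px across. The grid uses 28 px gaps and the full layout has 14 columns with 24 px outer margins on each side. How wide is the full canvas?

429 − 3·28 = 345; ÷4 gives c = 86.25 px.
Canvas = 2·24 + 14·86.25 + 13·28 = 48 + 1207.5 + 364 = 1619.5 px.

1619.5 px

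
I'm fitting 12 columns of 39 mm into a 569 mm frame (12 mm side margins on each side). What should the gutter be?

7 mm

Content width = 569 − 2·12 = 545 mm.
12 columns take 12·39 = 468 mm; remaining 77 splits into 11 gutters.
g = 77 / 11 = 7 mm.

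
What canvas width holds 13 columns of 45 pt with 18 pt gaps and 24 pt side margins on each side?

Canvas = 2·24 + 13·45 + 12·18 = 48 + 585 + 216 = 849 pt.

849 pt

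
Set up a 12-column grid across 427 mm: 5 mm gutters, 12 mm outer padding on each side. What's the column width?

29 mm

Inside the margins: 427 − 24 = 403 mm.
12c + 11·5 = 403 → 12c = 348 → c = 29 mm.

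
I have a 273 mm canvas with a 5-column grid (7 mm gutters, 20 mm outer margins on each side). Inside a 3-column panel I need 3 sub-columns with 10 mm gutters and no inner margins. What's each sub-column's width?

Take off 40 mm of margins, leaving 233 mm.
233 − 4·7 = 205; ÷5 gives c = 41 mm.
Span of 3: 3·41 + 2·7 = 123 + 14 = 137 mm.
137 − 2·10 = 117; ÷3 gives d = 39 mm.

39 mm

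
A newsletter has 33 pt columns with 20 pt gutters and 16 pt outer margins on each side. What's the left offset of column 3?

Each column+gutter stride is 53 pt; 2 of them past the 16 pt margin is 16 + 106 = 122 pt.

122 pt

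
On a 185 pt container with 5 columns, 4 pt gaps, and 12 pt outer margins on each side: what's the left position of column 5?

144 pt

Inside the margins: 185 − 24 = 161 pt.
5 columns + 4 gaps: 5c + 4·4 = 161.
5c = 161 − 16 = 145, so c = 29 pt.
Before column 5: the margin + 4 columns + 4 gaps.
Offset = 12 + 4·(29 + 4) = 12 + 132 = 144 pt.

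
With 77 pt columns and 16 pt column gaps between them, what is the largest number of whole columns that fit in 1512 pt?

Each extra column adds 77 + 16 = 93 pt.
(1512 + 16) / 93 = 16.43, so 16 columns fit.

16 columns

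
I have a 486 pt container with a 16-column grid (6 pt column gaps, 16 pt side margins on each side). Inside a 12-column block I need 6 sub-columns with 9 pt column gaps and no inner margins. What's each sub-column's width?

Outer content = 486 − 2·16 = 454 pt.
454 − 15·6 = 364; ÷16 gives c = 22.75 pt.
12-column span = 12·22.75 + 11·6 = 339 pt.
Subtracting 5 column gaps of 9 leaves 294 for 6 columns, so d = 49 pt.

49 pt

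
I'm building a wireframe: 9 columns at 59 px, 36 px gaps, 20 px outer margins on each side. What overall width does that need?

Total width: 2·20 + 9·59 + 8·36 = 859 px.

859 px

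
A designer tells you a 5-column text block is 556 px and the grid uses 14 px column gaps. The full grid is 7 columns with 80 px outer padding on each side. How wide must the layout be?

556 − 4·14 = 500; ÷5 gives c = 100 px.
Total width: 2·80 + 7·100 + 6·14 = 944 px.

944 px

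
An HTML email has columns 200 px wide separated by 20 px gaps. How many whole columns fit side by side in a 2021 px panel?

k columns need k·200 + (k−1)·20 = k·220 − 20.
k·220 − 20 ≤ 2021 → k ≤ 2041 / 220 ≈ 9.28, so k = 9.

9 columns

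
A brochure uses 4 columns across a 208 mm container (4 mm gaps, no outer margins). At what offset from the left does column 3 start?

4 columns + 3 gaps: 4c + 3·4 = 208.
4c = 208 − 12 = 196, so c = 49 mm.
Before column 3: 2 columns + 2 gaps.
Offset = 2·(49 + 4) = 2·53 = 106 mm.

106 mm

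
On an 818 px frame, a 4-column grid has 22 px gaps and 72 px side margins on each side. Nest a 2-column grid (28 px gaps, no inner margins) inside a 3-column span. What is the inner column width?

Take off 144 px of margins, leaving 674 px.
Subtracting 3 gaps of 22 leaves 608 for 4 columns, so c = 152 px.
3-column span = 3·152 + 2·22 = 500 px.
2 columns + 1 gap: 2d + 1·28 = 500.
2d = 500 − 28 = 472, so d = 236 px.

236 px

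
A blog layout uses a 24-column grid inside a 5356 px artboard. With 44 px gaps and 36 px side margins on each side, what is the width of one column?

178 px

Inside the margins: 5356 − 72 = 5284 px.
5284 − 23·44 = 4272; ÷24 gives c = 178 px.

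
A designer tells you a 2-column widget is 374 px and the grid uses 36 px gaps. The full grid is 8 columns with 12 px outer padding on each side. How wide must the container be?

1628 px

Subtracting 1 gap of 36 leaves 338 for 2 columns, so c = 169 px.
Adding margins, columns and gutters: 24 + 1352 + 252 = 1628 px.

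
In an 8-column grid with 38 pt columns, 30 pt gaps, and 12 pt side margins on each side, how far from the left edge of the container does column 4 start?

Column 4 starts at margin + 3·(column + gutter) = 12 + 3·68 = 216 pt.

216 pt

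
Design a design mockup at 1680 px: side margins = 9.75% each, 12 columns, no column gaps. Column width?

112.7 px

Each margin = 9.75% of 1680 = 163.8 px; content = 1680 − 2·163.8 = 1352.4 px.
With no column gaps, each column is 1352.4/12 = 112.7 px.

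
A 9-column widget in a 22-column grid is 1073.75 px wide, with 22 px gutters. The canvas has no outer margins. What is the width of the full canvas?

2656.5 px

Subtracting 8 gutters of 22 leaves 897.75 for 9 columns, so c = 99.75 px.
Canvas = 22·99.75 + 21·22 = 2194.5 + 462 = 2656.5 px.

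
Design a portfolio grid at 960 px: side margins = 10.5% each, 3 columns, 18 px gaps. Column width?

960 × (1 − 2·10.5%) = 960 × 79% = 758.4 px for the columns.
3 columns + 2 gaps: 3c + 2·18 = 758.4.
3c = 758.4 − 36 = 722.4, so c = 240.8 px.

240.8 px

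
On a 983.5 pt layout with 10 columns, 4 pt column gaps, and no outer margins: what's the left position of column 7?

10c + 9·4 = 983.5 → 10c = 947.5 → c = 94.75 pt.
Each column+gutter stride is 98.75 pt; with no margin, 6 of them is 592.5 pt.

592.5 pt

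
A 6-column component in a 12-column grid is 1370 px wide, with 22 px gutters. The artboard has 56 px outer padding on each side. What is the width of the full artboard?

6c + 5·22 = 1370 → 6c = 1260 → c = 210 px.
Adding margins, columns and gutters: 112 + 2520 + 242 = 2874 px.

2874 px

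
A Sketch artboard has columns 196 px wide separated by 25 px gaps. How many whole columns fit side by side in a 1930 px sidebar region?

8 columns

Each extra column adds 196 + 25 = 221 px.
(1930 + 25) / 221 = 8.85, so 8 columns fit.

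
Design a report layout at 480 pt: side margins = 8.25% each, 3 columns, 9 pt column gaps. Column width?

127.6 pt

Margins: 8.25% × 480 = 39.6 pt each, so content = 480 − 79.2 = 400.8 pt.
Subtracting 2 column gaps of 9 leaves 382.8 for 3 columns, so c = 127.6 pt.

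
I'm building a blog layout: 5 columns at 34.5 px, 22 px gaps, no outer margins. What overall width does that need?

260.5 px

Layout = 5·34.5 + 4·22 = 172.5 + 88 = 260.5 px.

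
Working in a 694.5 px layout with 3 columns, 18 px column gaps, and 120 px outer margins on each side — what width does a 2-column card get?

Subtract both margins: 694.5 − 2·120 = 454.5 px.
454.5 − 2·18 = 418.5; ÷3 gives c = 139.5 px.
2 columns plus 1 column gap: 279 + 18 = 297 px.

297 px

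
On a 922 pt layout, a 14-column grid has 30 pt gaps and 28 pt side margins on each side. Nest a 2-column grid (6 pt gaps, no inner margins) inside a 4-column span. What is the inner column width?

110 pt

Outer content = 922 − 2·28 = 866 pt.
Subtracting 13 gaps of 30 leaves 476 for 14 columns, so c = 34 pt.
Span of 4: 4·34 + 3·30 = 136 + 90 = 226 pt.
2 columns + 1 gap: 2d + 1·6 = 226.
2d = 226 − 6 = 220, so d = 110 pt.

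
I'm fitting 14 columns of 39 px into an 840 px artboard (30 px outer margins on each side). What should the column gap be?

18 px

Content width = 840 − 2·30 = 780 px.
14 columns take 14·39 = 546 px; remaining 234 splits into 13 column gaps.
g = 234 / 13 = 18 px.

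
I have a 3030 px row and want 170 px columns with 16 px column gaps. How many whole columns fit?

Each extra column adds 170 + 16 = 186 px.
(3030 + 16) / 186 = 16.38, so 16 columns fit.

16 columns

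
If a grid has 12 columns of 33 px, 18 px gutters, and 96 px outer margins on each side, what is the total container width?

Total width: 2·96 + 12·33 + 11·18 = 786 px.

786 px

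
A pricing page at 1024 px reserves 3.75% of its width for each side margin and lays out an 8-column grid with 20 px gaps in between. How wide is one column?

100.9 px

Each margin = 3.75% of 1024 = 38.4 px; content = 1024 − 2·38.4 = 947.2 px.
947.2 − 7·20 = 807.2; ÷8 gives c = 100.9 px.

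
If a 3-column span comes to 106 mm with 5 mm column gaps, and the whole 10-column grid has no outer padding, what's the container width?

Subtracting 2 column gaps of 5 leaves 96 for 3 columns, so c = 32 mm.
Container = 10·32 + 9·5 = 320 + 45 = 365 mm.

365 mm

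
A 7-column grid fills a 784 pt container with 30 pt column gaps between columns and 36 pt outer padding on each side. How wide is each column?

Content width = 784 − 2·36 = 712 pt.
712 − 6·30 = 532; ÷7 gives c = 76 pt.

76 pt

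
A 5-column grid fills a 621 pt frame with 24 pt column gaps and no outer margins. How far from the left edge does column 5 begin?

516 pt

5c + 4·24 = 621 → 5c = 525 → c = 105 pt.
Before column 5: 4 columns + 4 column gaps.
Offset = 4·(105 + 24) = 4·129 = 516 pt.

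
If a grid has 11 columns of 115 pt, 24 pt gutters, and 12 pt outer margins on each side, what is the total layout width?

Total width: 2·12 + 11·115 + 10·24 = 1529 pt.

1529 pt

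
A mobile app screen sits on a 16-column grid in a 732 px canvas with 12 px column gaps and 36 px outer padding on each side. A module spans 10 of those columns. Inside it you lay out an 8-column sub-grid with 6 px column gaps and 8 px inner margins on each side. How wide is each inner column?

43.75 px

Take off 72 px of margins, leaving 660 px.
16 columns + 15 column gaps: 16c + 15·12 = 660.
16c = 660 − 180 = 480, so c = 30 px.
Span of 10: 10·30 + 9·12 = 300 + 108 = 408 px.
Inner content = 408 − 2·8 = 392 px.
8 columns + 7 column gaps: 8d + 7·6 = 392.
8d = 392 − 42 = 350, so d = 43.75 px.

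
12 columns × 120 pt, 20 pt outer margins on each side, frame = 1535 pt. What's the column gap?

Inside the margins: 1535 − 40 = 1495 pt.
Columns use 1440 pt, leaving 55 pt across 11 column gaps = 5 pt each.

5 pt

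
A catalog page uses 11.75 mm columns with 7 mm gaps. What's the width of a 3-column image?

3-column span = 3·11.75 + 2·7 = 49.25 mm.

49.25 mm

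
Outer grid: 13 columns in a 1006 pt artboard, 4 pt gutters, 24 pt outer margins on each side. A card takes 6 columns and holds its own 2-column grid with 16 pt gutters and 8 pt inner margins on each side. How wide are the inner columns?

Take off 48 pt of margins, leaving 958 pt.
13c + 12·4 = 958 → 13c = 910 → c = 70 pt.
Span of 6: 6·70 + 5·4 = 420 + 20 = 440 pt.
Inner content = 440 − 2·8 = 424 pt.
Subtracting 1 gutter of 16 leaves 408 for 2 columns, so d = 204 pt.

204 pt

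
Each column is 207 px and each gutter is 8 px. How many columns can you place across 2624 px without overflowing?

k columns need k·207 + (k−1)·8 = k·215 − 8.
k·215 − 8 ≤ 2624 → k ≤ 2632 / 215 ≈ 12.24, so k = 12.

12 columns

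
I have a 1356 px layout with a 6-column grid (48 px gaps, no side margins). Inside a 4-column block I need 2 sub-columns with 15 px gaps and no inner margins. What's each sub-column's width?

436.5 px

6c + 5·48 = 1356 → 6c = 1116 → c = 186 px.
4 columns plus 3 gaps: 744 + 144 = 888 px.
888 − 1·15 = 873; ÷2 gives d = 436.5 px.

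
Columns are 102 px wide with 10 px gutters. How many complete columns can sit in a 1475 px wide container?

13 columns

13 columns: 13·102 + 12·10 = 1446 px ≤ 1475.
14 columns: 1558 px > 1475. So 13.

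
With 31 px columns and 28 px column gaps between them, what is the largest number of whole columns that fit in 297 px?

5 columns

k columns need k·31 + (k−1)·28 = k·59 − 28.
k·59 − 28 ≤ 297 → k ≤ 325 / 59 ≈ 5.51, so k = 5.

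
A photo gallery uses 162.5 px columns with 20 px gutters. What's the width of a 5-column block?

892.5 px

5 columns plus 4 gutters: 812.5 + 80 = 892.5 px.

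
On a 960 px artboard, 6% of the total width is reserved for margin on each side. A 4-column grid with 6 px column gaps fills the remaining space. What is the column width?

Each margin = 6% of 960 = 57.6 px; content = 960 − 2·57.6 = 844.8 px.
Subtracting 3 column gaps of 6 leaves 826.8 for 4 columns, so c = 206.7 px.

206.7 px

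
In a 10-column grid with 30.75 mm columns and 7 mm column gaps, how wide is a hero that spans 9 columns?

9-column span = 9·30.75 + 8·7 = 332.75 mm.

332.75 mm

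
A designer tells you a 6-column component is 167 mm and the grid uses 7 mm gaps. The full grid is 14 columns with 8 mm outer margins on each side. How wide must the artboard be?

6c + 5·7 = 167 → 6c = 132 → c = 22 mm.
Total width: 2·8 + 14·22 + 13·7 = 415 mm.

415 mm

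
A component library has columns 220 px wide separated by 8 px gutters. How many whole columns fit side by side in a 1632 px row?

7 columns: 7·220 + 6·8 = 1588 px ≤ 1632.
8 columns: 1816 px > 1632. So 7.

7 columns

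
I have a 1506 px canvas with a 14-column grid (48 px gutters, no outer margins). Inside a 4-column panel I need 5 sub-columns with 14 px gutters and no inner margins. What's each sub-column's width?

14c + 13·48 = 1506 → 14c = 882 → c = 63 px.
4-column span = 4·63 + 3·48 = 396 px.
396 − 4·14 = 340; ÷5 gives d = 68 px.

68 px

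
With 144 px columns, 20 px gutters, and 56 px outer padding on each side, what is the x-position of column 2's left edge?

Before column 2: the margin + 1 column + 1 gutter.
Offset = 56 + 1·(144 + 20) = 56 + 164 = 220 px.

220 px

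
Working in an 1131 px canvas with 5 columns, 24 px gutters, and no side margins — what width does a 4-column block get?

900 px

Subtracting 4 gutters of 24 leaves 1035 for 5 columns, so c = 207 px.
4 columns plus 3 gutters: 828 + 72 = 900 px.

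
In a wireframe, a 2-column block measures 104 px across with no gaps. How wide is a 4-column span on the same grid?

208 px

With no gaps, each column is 104/2 = 52 px.
4-column span = 4·52 = 208 px.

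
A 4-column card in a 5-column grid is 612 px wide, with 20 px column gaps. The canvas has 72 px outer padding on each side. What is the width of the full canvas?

4c + 3·20 = 612 → 4c = 552 → c = 138 px.
Canvas = 2·72 + 5·138 + 4·20 = 144 + 690 + 80 = 914 px.

914 px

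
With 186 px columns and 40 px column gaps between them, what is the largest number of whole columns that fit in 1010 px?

4 columns: 4·186 + 3·40 = 864 px ≤ 1010.
5 columns: 1090 px > 1010. So 4.

4 columns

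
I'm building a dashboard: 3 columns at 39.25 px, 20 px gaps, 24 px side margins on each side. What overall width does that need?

Adding margins, columns and gutters: 48 + 117.75 + 40 = 205.75 px.

205.75 px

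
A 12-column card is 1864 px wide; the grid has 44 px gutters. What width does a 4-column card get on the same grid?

1864 − 11·44 = 1380; ÷12 gives c = 115 px.
4-column span = 4·115 + 3·44 = 592 px.

592 px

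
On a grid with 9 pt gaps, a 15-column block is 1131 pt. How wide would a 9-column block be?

675 pt

1131 − 14·9 = 1005; ÷15 gives c = 67 pt.
9-column span = 9·67 + 8·9 = 675 pt.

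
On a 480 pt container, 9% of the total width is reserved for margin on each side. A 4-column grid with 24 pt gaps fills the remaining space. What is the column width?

Each margin = 9% of 480 = 43.2 pt; content = 480 − 2·43.2 = 393.6 pt.
Subtracting 3 gaps of 24 leaves 321.6 for 4 columns, so c = 80.4 pt.

80.4 pt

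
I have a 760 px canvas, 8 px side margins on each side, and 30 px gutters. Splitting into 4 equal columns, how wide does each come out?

Subtract both margins: 760 − 2·8 = 744 px.
4c + 3·30 = 744 → 4c = 654 → c = 163.5 px.

163.5 px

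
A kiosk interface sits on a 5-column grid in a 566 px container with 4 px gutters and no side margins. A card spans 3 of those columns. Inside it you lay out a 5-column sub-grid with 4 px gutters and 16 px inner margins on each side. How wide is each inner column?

58 px

566 − 4·4 = 550; ÷5 gives c = 110 px.
Span of 3: 3·110 + 2·4 = 330 + 8 = 338 px.
Inner content = 338 − 2·16 = 306 px.
5d + 4·4 = 306 → 5d = 290 → d = 58 px.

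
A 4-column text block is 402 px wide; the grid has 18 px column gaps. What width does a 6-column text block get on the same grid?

612 px

4c + 3·18 = 402 → 4c = 348 → c = 87 px.
6-column span = 6·87 + 5·18 = 612 px.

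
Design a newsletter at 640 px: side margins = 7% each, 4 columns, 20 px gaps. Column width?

Each margin = 7% of 640 = 44.8 px; content = 640 − 2·44.8 = 550.4 px.
4 columns + 3 gaps: 4c + 3·20 = 550.4.
4c = 550.4 − 60 = 490.4, so c = 122.6 px.

122.6 px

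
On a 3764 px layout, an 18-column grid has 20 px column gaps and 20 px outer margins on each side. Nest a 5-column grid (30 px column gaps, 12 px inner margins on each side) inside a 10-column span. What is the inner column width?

Subtract both margins: 3764 − 2·20 = 3724 px.
3724 − 17·20 = 3384; ÷18 gives c = 188 px.
Span of 10: 10·188 + 9·20 = 1880 + 180 = 2060 px.
Inner content = 2060 − 2·12 = 2036 px.
5d + 4·30 = 2036 → 5d = 1916 → d = 383.2 px.

383.2 px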